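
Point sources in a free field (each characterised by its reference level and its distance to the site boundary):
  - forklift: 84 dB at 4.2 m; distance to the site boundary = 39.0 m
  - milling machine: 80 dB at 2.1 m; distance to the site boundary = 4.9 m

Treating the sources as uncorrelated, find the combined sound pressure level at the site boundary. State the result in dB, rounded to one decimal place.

73.3 dB

First find each source's level at the receiver (point-source: −20·log₁₀(r/r_ref)), then combine on an intensity basis.
forklift: 84 − 20·log₁₀(39.0/4.2) = 84 − 19.36 = 64.64 dB.
milling machine: 80 − 20·log₁₀(4.9/2.1) = 80 − 7.36 = 72.64 dB.
Σ 10^(L/10) = 2.128e+07 → L_total = 10·log₁₀(2.128e+07) = 73.28 dB.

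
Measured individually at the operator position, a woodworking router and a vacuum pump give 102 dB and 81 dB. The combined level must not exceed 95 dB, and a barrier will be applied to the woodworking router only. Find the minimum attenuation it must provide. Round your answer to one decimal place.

The untreated sources together contribute 10^(81/10) = 1.259e+08, i.e. 81.00 dB.
To meet 95 dB overall, the treated woodworking router may contribute at most 10^(95/10) − 1.259e+08 = 3.036e+09, i.e. 94.82 dB.
So the woodworking router must be reduced from 102 to 94.82 dB: IL = 7.18 dB.

7.2 dB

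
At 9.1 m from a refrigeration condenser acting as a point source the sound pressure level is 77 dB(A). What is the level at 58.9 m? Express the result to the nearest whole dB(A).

For a point source, L₂ = L₁ − 20·log₁₀(r₂/r₁).
L₂ = 77 − 20·log₁₀(58.9/9.1) = 77 − 16.221 = 60.78 dB(A).

61 dB(A)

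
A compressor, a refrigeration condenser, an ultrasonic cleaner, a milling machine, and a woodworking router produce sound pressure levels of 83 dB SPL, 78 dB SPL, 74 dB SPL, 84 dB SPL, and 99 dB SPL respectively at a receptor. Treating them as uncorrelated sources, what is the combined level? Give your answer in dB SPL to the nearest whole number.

99 dB SPL

Incoherent sources combine by intensity addition: L_total = 10·log₁₀(Σ 10^(L_i/10)).
Σ 10^(L/10) = 10^(83/10) + 10^(78/10) + 10^(74/10) + 10^(84/10) + 10^(99/10) = 8.482e+09.
L_total = 10·log₁₀(8.482e+09) = 99.29 dB SPL.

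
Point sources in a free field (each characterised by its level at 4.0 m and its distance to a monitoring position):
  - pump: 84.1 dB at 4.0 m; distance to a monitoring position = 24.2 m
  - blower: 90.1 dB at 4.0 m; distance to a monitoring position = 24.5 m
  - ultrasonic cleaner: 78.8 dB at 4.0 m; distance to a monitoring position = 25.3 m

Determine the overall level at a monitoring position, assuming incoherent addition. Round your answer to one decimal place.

Apply inverse-square spreading to bring every level to the receiver, then sum 10^(L/10).
pump: 84.1 − 20·log₁₀(24.2/4.0) = 84.1 − 15.64 = 68.46 dB.
blower: 90.1 − 20·log₁₀(24.5/4.0) = 90.1 − 15.74 = 74.36 dB.
ultrasonic cleaner: 78.8 − 20·log₁₀(25.3/4.0) = 78.8 − 16.02 = 62.78 dB.
Σ 10^(L/10) = 3.620e+07 → L_total = 10·log₁₀(3.620e+07) = 75.59 dB.

75.6 dB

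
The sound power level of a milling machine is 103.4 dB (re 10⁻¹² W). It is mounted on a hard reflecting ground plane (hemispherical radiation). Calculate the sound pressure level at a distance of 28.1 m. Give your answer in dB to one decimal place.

The power spreads over a hemisphere of area 2π·r², so L_p = L_w − 10·log₁₀(2π·r²).
2π·r² = 4961 m², 10·log₁₀ of that is 36.956 dB.
L_p = 103.4 − 36.956 = 66.44 dB.

66.4 dB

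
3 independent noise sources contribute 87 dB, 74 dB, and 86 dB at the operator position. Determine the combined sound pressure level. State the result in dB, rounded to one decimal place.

89.7 dB

For uncorrelated sources the intensities add, so convert each level to linear form, sum, and take 10·log₁₀ of the total.
Σ 10^(L/10) = 10^(87/10) + 10^(74/10) + 10^(86/10) = 9.244e+08.
L_total = 10·log₁₀(9.244e+08) = 89.66 dB.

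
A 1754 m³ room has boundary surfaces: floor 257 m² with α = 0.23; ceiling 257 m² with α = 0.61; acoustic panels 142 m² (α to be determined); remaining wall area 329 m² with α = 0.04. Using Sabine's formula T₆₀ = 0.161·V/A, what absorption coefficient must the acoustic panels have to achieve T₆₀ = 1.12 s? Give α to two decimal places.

0.16

From T₆₀ = 0.161·V/A, the target T₆₀ = 1.12 s needs A = 0.161·1754/1.12 = 252.14 m².
Absorption from the other surfaces = 257·0.23 + 257·0.61 + 329·0.04 = 229.04 m², so the acoustic panels must supply 23.10 m² over 142 m².
α = 23.10/142 = 0.163.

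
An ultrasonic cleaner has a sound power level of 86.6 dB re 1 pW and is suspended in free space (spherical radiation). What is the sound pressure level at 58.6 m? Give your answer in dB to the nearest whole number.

Free-field spherical radiation: L_p = L_w − 10·log₁₀(4π·r²), r = 58.6 m.
4π·r² = 4.315e+04 m², 10·log₁₀ of that is 46.350 dB.
L_p = 86.6 − 46.350 = 40.25 dB.

40 dB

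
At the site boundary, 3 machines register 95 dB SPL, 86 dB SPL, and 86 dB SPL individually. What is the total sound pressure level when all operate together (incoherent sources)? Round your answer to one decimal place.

96.0 dB SPL

For uncorrelated sources the intensities add, so convert each level to linear form, sum, and take 10·log₁₀ of the total.
Σ 10^(L/10) = 10^(95/10) + 10^(86/10) + 10^(86/10) = 3.958e+09.
L_total = 10·log₁₀(3.958e+09) = 95.98 dB SPL.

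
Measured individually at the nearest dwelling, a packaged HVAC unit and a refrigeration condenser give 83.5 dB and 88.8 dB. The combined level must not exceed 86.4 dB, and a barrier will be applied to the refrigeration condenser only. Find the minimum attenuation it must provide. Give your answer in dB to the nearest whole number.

Fixed contribution from the other source: Σ 10^(L/10) = 10^(83.5/10) = 2.239e+08 (83.50 dB).
The limit corresponds to 10^(86.4/10) = 4.365e+08; subtracting the fixed part leaves 2.126e+08 for the refrigeration condenser, i.e. 83.28 dB.
Required insertion loss = 88.8 − 83.28 = 5.52 dB.

6 dB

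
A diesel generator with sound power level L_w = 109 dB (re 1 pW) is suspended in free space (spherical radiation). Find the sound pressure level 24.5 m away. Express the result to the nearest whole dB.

L_p = L_w − 10·log₁₀(4π·r²) with r = 24.5 m.
4π·r² = 7543 m², 10·log₁₀ of that is 38.775 dB.
L_p = 109 − 38.775 = 70.22 dB.

70 dB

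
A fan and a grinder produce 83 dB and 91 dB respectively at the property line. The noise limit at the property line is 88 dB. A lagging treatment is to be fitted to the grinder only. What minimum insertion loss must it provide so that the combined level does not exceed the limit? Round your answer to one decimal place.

4.7 dB

Everything except the grinder sums to 10^(83/10) = 1.995e+08 in linear terms, 83.00 dB.
To meet 88 dB overall, the treated grinder may contribute at most 10^(88/10) − 1.995e+08 = 4.314e+08, i.e. 86.35 dB.
Required insertion loss = 91 − 86.35 = 4.65 dB.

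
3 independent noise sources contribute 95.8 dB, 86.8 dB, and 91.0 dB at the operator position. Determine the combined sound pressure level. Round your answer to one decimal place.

For uncorrelated sources the intensities add, so convert each level to linear form, sum, and take 10·log₁₀ of the total.
Σ 10^(L/10) = 10^(95.8/10) + 10^(86.8/10) + 10^(91.0/10) = 5.539e+09.
L_total = 10·log₁₀(5.539e+09) = 97.43 dB.

97.4 dB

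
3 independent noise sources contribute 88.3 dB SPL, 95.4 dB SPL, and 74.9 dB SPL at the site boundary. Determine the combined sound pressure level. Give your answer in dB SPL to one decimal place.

For uncorrelated sources the intensities add, so convert each level to linear form, sum, and take 10·log₁₀ of the total.
Σ 10^(L/10) = 10^(88.3/10) + 10^(95.4/10) + 10^(74.9/10) = 4.174e+09.
L_total = 10·log₁₀(4.174e+09) = 96.21 dB SPL.

96.2 dB SPL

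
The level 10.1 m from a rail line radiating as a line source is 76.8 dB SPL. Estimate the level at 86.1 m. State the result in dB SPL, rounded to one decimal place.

67.5 dB SPL

Line-source attenuation: ΔL = 10·log₁₀(r₂/r₁) = 10·log₁₀(86.1/10.1) = 9.307 dB.
L₂ = 76.8 − 10·log₁₀(86.1/10.1) = 76.8 − 9.307 = 67.49 dB SPL.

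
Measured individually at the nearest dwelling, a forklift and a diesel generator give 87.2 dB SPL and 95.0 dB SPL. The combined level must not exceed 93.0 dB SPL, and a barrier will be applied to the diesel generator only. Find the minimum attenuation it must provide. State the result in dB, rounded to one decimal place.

Everything except the diesel generator sums to 10^(87.2/10) = 5.248e+08 in linear terms, 87.20 dB SPL.
The limit corresponds to 10^(93.0/10) = 1.995e+09; subtracting the fixed part leaves 1.470e+09 for the diesel generator, i.e. 91.67 dB SPL.
Required insertion loss = 95.0 − 91.67 = 3.33 dB.

3.3 dB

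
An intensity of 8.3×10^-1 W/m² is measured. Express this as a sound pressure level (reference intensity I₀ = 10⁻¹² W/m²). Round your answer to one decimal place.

Dividing by I₀ shifts the exponent by 12: I/I₀ = 8.3×10^11.
L = 10·(0.9191 + 11) = 119.19 dB.

119.2 dB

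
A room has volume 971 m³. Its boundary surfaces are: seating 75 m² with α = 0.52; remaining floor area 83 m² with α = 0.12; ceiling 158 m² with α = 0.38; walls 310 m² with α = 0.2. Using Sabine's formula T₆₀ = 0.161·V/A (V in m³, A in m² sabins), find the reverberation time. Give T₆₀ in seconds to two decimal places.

0.91 s

A = Σ Sᵢαᵢ = 75·0.52 + 83·0.12 + 158·0.38 + 310·0.2 = 171.00 m².
T₆₀ = 0.161 × 971 / 171.00 = 0.914 s.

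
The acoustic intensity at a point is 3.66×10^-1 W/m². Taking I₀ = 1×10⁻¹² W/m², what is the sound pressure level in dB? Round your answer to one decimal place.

115.6 dB

I/I₀ = 3.66×10^-1/10⁻¹² = 3.66×10^11, and L = 10·log₁₀(I/I₀).
L = 10·(0.5635 + 11) = 115.63 dB.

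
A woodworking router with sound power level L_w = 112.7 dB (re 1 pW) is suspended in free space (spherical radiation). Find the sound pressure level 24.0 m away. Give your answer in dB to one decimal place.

74.1 dB

Free-field spherical radiation: L_p = L_w − 10·log₁₀(4π·r²), r = 24.0 m.
4π·r² = 7238 m², 10·log₁₀ of that is 38.596 dB.
L_p = 112.7 − 38.596 = 74.10 dB.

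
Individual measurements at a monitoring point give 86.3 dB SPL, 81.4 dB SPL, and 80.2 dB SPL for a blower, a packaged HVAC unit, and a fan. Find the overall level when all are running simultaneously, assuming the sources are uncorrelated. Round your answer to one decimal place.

Incoherent sources combine by intensity addition: L_total = 10·log₁₀(Σ 10^(L_i/10)).
Σ 10^(L/10) = 10^(86.3/10) + 10^(81.4/10) + 10^(80.2/10) = 6.693e+08.
L_total = 10·log₁₀(6.693e+08) = 88.26 dB SPL.

88.3 dB SPL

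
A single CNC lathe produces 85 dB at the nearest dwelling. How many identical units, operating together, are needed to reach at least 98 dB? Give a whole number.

The shortfall is 98 − 85 = 13.0 dB, and N units add 10·log₁₀ N, so need 10·log₁₀ N ≥ 13.0.
N ≥ 10^(13.0/10) = 19.953, so N = 20.

20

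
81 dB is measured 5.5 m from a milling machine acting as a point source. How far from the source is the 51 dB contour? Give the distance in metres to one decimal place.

Point-source spreading drops the level by 20·log₁₀(r₂/r₁); inverting, r₂/r₁ = 10^(ΔL/20).
r₂ = 5.5·10^((81−51)/20) = 5.5·10^(30.0/20) = 173.93 m.

173.9 m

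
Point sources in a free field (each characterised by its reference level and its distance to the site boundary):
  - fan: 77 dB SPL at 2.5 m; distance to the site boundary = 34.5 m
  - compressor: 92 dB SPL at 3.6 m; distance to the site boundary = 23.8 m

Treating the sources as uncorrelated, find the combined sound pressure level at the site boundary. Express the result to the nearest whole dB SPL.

76 dB SPL

Apply inverse-square spreading to bring every level to the receiver, then sum 10^(L/10).
fan: 77 − 20·log₁₀(34.5/2.5) = 77 − 22.80 = 54.20 dB SPL.
compressor: 92 − 20·log₁₀(23.8/3.6) = 92 − 16.41 = 75.59 dB SPL.
Σ 10^(L/10) = 3.653e+07 → L_total = 10·log₁₀(3.653e+07) = 75.63 dB SPL.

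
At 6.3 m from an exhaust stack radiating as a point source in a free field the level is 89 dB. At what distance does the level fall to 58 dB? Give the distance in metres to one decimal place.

223.5 m

Point-source spreading drops the level by 20·log₁₀(r₂/r₁); inverting, r₂/r₁ = 10^(ΔL/20).
r₂ = 6.3·10^((89−58)/20) = 6.3·10^(31.0/20) = 223.53 m.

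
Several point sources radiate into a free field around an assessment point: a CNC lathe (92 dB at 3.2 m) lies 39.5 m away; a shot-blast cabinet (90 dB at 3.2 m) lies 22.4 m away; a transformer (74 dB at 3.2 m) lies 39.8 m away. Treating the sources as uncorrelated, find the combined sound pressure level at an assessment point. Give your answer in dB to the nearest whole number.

Apply inverse-square spreading to bring every level to the receiver, then sum 10^(L/10).
CNC lathe: 92 − 20·log₁₀(39.5/3.2) = 92 − 21.83 = 70.17 dB.
shot-blast cabinet: 90 − 20·log₁₀(22.4/3.2) = 90 − 16.90 = 73.10 dB.
transformer: 74 − 20·log₁₀(39.8/3.2) = 74 − 21.89 = 52.11 dB.
Σ 10^(L/10) = 3.097e+07 → L_total = 10·log₁₀(3.097e+07) = 74.91 dB.

75 dB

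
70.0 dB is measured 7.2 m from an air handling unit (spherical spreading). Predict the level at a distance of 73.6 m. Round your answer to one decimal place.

Point-source attenuation: ΔL = 20·log₁₀(r₂/r₁) = 20·log₁₀(73.6/7.2) = 20.191 dB.
L₂ = 70.0 − 20·log₁₀(73.6/7.2) = 70.0 − 20.191 = 49.81 dB.

49.8 dB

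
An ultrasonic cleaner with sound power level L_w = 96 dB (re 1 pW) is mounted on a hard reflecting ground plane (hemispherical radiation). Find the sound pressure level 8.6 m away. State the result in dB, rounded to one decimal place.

L_p = L_w − 10·log₁₀(2π·r²) with r = 8.6 m.
2π·r² = 464.7 m², 10·log₁₀ of that is 26.672 dB.
L_p = 96 − 26.672 = 69.33 dB.

69.3 dB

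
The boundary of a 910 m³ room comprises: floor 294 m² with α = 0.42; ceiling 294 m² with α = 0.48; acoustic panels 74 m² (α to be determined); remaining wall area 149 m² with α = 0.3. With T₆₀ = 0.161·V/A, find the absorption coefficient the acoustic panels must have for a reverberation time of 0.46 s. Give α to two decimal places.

A = 0.161·V/T₆₀ = 0.161·910/0.46 = 318.50 m² sabins.
Absorption from the other surfaces = 294·0.42 + 294·0.48 + 149·0.3 = 309.30 m², so the acoustic panels must supply 9.20 m² over 74 m².
α = 9.20/74 = 0.124.

0.12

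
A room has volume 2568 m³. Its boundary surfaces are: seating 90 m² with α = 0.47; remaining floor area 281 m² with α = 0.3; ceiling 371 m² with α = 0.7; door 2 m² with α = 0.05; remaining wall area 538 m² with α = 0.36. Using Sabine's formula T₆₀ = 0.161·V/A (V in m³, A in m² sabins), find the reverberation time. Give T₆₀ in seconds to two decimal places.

0.71 s

Summing Sᵢαᵢ: 90·0.47 + 281·0.3 + 371·0.7 + 2·0.05 + 538·0.36 = 580.08 m².
T₆₀ = 0.161 × 2568 / 580.08 = 0.713 s.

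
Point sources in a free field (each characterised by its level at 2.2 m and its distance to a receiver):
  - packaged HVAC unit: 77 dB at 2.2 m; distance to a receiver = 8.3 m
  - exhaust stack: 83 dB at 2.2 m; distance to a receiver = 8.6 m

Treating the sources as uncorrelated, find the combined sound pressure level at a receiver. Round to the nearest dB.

First find each source's level at the receiver (point-source: −20·log₁₀(r/r_ref)), then combine on an intensity basis.
packaged HVAC unit: 77 − 20·log₁₀(8.3/2.2) = 77 − 11.53 = 65.47 dB.
exhaust stack: 83 − 20·log₁₀(8.6/2.2) = 83 − 11.84 = 71.16 dB.
Σ 10^(L/10) = 1.658e+07 → L_total = 10·log₁₀(1.658e+07) = 72.20 dB.

72 dB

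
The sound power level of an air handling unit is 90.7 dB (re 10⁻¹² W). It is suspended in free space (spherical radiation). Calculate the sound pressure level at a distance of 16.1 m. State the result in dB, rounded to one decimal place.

55.6 dB

The power spreads over a sphere of area 4π·r², so L_p = L_w − 10·log₁₀(4π·r²).
4π·r² = 3257 m², 10·log₁₀ of that is 35.129 dB.
L_p = 90.7 − 35.129 = 55.57 dB.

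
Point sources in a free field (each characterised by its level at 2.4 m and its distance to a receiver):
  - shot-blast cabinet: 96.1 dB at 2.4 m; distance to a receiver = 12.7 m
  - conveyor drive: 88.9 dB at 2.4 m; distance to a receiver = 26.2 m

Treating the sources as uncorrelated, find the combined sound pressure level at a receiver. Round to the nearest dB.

82 dB

Apply inverse-square spreading to bring every level to the receiver, then sum 10^(L/10).
shot-blast cabinet: 96.1 − 20·log₁₀(12.7/2.4) = 96.1 − 14.47 = 81.63 dB.
conveyor drive: 88.9 − 20·log₁₀(26.2/2.4) = 88.9 − 20.76 = 68.14 dB.
Σ 10^(L/10) = 1.520e+08 → L_total = 10·log₁₀(1.520e+08) = 81.82 dB.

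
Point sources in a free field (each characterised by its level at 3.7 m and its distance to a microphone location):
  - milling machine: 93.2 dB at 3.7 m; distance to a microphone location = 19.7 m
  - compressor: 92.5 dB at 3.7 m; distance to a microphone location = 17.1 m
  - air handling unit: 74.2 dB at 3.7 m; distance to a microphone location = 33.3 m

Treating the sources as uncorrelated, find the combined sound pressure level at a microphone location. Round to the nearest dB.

82 dB

Propagate each source to the receiver with L = L_ref − 20·log₁₀(r/r_ref), then add intensities.
milling machine: 93.2 − 20·log₁₀(19.7/3.7) = 93.2 − 14.53 = 78.67 dB.
compressor: 92.5 − 20·log₁₀(17.1/3.7) = 92.5 − 13.30 = 79.20 dB.
air handling unit: 74.2 − 20·log₁₀(33.3/3.7) = 74.2 − 19.08 = 55.12 dB.
Σ 10^(L/10) = 1.573e+08 → L_total = 10·log₁₀(1.573e+08) = 81.97 dB.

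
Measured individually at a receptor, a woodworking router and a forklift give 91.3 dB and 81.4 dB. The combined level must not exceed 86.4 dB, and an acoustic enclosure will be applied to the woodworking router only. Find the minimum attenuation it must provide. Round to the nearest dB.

7 dB

Fixed contribution from the other source: Σ 10^(L/10) = 10^(81.4/10) = 1.380e+08 (81.40 dB).
The limit corresponds to 10^(86.4/10) = 4.365e+08; subtracting the fixed part leaves 2.985e+08 for the woodworking router, i.e. 84.75 dB.
So the woodworking router must be reduced from 91.3 to 84.75 dB: IL = 6.55 dB.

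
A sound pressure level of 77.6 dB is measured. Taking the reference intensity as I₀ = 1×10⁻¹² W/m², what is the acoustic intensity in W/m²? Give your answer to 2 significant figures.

I/I₀ = 10^(77.6/10) = 5.754e+07, so I = 5.754e+07 × 10⁻¹² W/m².

5.8e-05 W/m²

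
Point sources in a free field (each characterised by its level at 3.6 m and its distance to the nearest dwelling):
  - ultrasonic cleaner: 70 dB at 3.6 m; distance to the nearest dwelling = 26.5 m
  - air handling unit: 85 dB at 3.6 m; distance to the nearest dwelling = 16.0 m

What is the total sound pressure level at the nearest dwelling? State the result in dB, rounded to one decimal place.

Apply inverse-square spreading to bring every level to the receiver, then sum 10^(L/10).
ultrasonic cleaner: 70 − 20·log₁₀(26.5/3.6) = 70 − 17.34 = 52.66 dB.
air handling unit: 85 − 20·log₁₀(16.0/3.6) = 85 − 12.96 = 72.04 dB.
Σ 10^(L/10) = 1.619e+07 → L_total = 10·log₁₀(1.619e+07) = 72.09 dB.

72.1 dB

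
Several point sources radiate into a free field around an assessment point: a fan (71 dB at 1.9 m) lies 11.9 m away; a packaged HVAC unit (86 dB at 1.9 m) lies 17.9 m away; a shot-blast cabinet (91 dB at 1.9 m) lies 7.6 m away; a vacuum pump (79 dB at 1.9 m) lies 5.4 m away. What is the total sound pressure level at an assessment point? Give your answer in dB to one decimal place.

First find each source's level at the receiver (point-source: −20·log₁₀(r/r_ref)), then combine on an intensity basis.
fan: 71 − 20·log₁₀(11.9/1.9) = 71 − 15.94 = 55.06 dB.
packaged HVAC unit: 86 − 20·log₁₀(17.9/1.9) = 86 − 19.48 = 66.52 dB.
shot-blast cabinet: 91 − 20·log₁₀(7.6/1.9) = 91 − 12.04 = 78.96 dB.
vacuum pump: 79 − 20·log₁₀(5.4/1.9) = 79 − 9.07 = 69.93 dB.
Σ 10^(L/10) = 9.332e+07 → L_total = 10·log₁₀(9.332e+07) = 79.70 dB.

79.7 dB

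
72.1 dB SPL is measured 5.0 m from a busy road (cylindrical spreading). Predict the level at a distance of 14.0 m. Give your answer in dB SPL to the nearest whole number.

Cylindrical spreading from a line source gives a 10·log₁₀(r₂/r₁) drop.
L₂ = 72.1 − 10·log₁₀(14.0/5.0) = 72.1 − 4.472 = 67.63 dB SPL.

68 dB SPL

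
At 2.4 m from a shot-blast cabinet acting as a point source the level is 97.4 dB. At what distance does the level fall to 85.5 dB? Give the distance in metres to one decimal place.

The 11.9 dB drop corresponds to a distance ratio of 10^(11.9/20) for a point source.
r₂ = 2.4·10^((97.4−85.5)/20) = 2.4·10^(11.9/20) = 9.45 m.

9.4 m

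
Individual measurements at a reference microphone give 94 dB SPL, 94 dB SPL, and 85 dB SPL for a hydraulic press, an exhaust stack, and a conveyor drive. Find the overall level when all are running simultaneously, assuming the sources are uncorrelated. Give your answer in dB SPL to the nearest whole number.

For uncorrelated sources the intensities add, so convert each level to linear form, sum, and take 10·log₁₀ of the total.
Σ 10^(L/10) = 10^(94/10) + 10^(94/10) + 10^(85/10) = 5.340e+09.
L_total = 10·log₁₀(5.340e+09) = 97.28 dB SPL.

97 dB SPL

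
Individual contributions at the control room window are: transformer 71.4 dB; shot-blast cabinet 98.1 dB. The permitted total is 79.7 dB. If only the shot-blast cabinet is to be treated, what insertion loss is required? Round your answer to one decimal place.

Fixed contribution from the other source: Σ 10^(L/10) = 10^(71.4/10) = 1.380e+07 (71.40 dB).
The limit corresponds to 10^(79.7/10) = 9.333e+07; subtracting the fixed part leaves 7.952e+07 for the shot-blast cabinet, i.e. 79.00 dB.
Required insertion loss = 98.1 − 79.00 = 19.10 dB.

19.1 dB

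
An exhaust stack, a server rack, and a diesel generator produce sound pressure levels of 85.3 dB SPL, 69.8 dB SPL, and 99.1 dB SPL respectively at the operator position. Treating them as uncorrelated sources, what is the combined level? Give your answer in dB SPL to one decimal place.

Incoherent sources combine by intensity addition: L_total = 10·log₁₀(Σ 10^(L_i/10)).
Σ 10^(L/10) = 10^(85.3/10) + 10^(69.8/10) + 10^(99.1/10) = 8.477e+09.
L_total = 10·log₁₀(8.477e+09) = 99.28 dB SPL.

99.3 dB SPL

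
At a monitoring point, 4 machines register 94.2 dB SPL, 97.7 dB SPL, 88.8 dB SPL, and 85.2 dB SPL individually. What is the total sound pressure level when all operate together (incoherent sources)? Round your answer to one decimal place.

99.8 dB SPL

Incoherent sources combine by intensity addition: L_total = 10·log₁₀(Σ 10^(L_i/10)).
Σ 10^(L/10) = 10^(94.2/10) + 10^(97.7/10) + 10^(88.8/10) + 10^(85.2/10) = 9.608e+09.
L_total = 10·log₁₀(9.608e+09) = 99.83 dB SPL.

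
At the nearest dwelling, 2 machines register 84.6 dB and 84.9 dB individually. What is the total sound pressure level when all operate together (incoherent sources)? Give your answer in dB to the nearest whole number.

Incoherent sources combine by intensity addition: L_total = 10·log₁₀(Σ 10^(L_i/10)).
Σ 10^(L/10) = 10^(84.6/10) + 10^(84.9/10) = 5.974e+08.
L_total = 10·log₁₀(5.974e+08) = 87.76 dB.

88 dB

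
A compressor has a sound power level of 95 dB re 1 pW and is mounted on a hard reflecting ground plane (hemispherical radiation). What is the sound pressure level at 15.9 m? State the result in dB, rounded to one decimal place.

L_p = L_w − 10·log₁₀(2π·r²) with r = 15.9 m.
2π·r² = 1588 m², 10·log₁₀ of that is 32.010 dB.
L_p = 95 − 32.010 = 62.99 dB.

63.0 dB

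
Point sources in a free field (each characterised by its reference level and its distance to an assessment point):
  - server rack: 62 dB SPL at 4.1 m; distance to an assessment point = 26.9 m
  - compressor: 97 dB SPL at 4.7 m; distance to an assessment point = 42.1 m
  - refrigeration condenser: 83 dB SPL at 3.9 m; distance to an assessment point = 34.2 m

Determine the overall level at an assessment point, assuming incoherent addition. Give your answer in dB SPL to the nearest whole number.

Apply inverse-square spreading to bring every level to the receiver, then sum 10^(L/10).
server rack: 62 − 20·log₁₀(26.9/4.1) = 62 − 16.34 = 45.66 dB SPL.
compressor: 97 − 20·log₁₀(42.1/4.7) = 97 − 19.04 = 77.96 dB SPL.
refrigeration condenser: 83 − 20·log₁₀(34.2/3.9) = 83 − 18.86 = 64.14 dB SPL.
Σ 10^(L/10) = 6.510e+07 → L_total = 10·log₁₀(6.510e+07) = 78.14 dB SPL.

78 dB SPL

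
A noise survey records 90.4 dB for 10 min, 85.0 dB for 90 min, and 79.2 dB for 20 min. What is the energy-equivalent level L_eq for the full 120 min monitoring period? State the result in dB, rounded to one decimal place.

Weight each interval's intensity by its duration and average over T = 120 min:
Σ tᵢ·10^(Lᵢ/10) = 10·10^(90.4/10) + 90·10^(85.0/10) + 20·10^(79.2/10) = 4.109e+10.
L_eq = 10·log₁₀(4.109e+10/120) = 85.35 dB.

85.3 dB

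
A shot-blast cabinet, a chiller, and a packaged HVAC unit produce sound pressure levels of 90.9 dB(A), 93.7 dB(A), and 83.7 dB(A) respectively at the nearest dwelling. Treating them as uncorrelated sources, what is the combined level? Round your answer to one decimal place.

For uncorrelated sources the intensities add, so convert each level to linear form, sum, and take 10·log₁₀ of the total.
Σ 10^(L/10) = 10^(90.9/10) + 10^(93.7/10) + 10^(83.7/10) = 3.809e+09.
L_total = 10·log₁₀(3.809e+09) = 95.81 dB(A).

95.8 dB(A)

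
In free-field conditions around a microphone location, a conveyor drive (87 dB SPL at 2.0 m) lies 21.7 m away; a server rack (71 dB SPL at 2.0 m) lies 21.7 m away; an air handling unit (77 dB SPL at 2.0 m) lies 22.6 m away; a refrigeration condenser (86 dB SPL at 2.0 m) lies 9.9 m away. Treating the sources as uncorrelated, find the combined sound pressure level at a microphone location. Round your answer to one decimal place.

First find each source's level at the receiver (point-source: −20·log₁₀(r/r_ref)), then combine on an intensity basis.
conveyor drive: 87 − 20·log₁₀(21.7/2.0) = 87 − 20.71 = 66.29 dB SPL.
server rack: 71 − 20·log₁₀(21.7/2.0) = 71 − 20.71 = 50.29 dB SPL.
air handling unit: 77 − 20·log₁₀(22.6/2.0) = 77 − 21.06 = 55.94 dB SPL.
refrigeration condenser: 86 − 20·log₁₀(9.9/2.0) = 86 − 13.89 = 72.11 dB SPL.
Σ 10^(L/10) = 2.100e+07 → L_total = 10·log₁₀(2.100e+07) = 73.22 dB SPL.

73.2 dB SPL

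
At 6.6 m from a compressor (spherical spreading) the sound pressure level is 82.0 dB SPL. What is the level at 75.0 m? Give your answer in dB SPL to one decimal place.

Point-source attenuation: ΔL = 20·log₁₀(r₂/r₁) = 20·log₁₀(75.0/6.6) = 21.110 dB.
L₂ = 82.0 − 20·log₁₀(75.0/6.6) = 82.0 − 21.110 = 60.89 dB SPL.

60.9 dB SPL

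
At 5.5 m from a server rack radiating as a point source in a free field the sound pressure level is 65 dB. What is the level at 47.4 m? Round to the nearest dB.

Point-source attenuation: ΔL = 20·log₁₀(r₂/r₁) = 20·log₁₀(47.4/5.5) = 18.708 dB.
L₂ = 65 − 20·log₁₀(47.4/5.5) = 65 − 18.708 = 46.29 dB.

46 dB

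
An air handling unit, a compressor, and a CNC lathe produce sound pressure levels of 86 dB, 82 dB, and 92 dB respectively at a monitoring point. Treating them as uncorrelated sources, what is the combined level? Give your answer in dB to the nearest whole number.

93 dB

Incoherent sources combine by intensity addition: L_total = 10·log₁₀(Σ 10^(L_i/10)).
Σ 10^(L/10) = 10^(86/10) + 10^(82/10) + 10^(92/10) = 2.141e+09.
L_total = 10·log₁₀(2.141e+09) = 93.31 dB.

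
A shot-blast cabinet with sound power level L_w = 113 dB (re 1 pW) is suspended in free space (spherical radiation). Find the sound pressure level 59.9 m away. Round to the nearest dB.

66 dB

L_p = L_w − 10·log₁₀(4π·r²) with r = 59.9 m.
4π·r² = 4.509e+04 m², 10·log₁₀ of that is 46.541 dB.
L_p = 113 − 46.541 = 66.46 dB.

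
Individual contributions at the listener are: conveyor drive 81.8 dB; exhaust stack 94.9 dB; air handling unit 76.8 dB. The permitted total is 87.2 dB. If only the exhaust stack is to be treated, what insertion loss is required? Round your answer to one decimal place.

Fixed contribution from the other sources: Σ 10^(L/10) = 10^(81.8/10) + 10^(76.8/10) = 1.992e+08 (82.99 dB).
To meet 87.2 dB overall, the treated exhaust stack may contribute at most 10^(87.2/10) − 1.992e+08 = 3.256e+08, i.e. 85.13 dB.
Required insertion loss = 94.9 − 85.13 = 9.77 dB.

9.8 dB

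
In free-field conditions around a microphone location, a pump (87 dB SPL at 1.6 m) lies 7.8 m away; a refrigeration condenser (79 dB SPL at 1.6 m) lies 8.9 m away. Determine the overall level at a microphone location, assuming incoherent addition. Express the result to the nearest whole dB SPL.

74 dB SPL

Apply inverse-square spreading to bring every level to the receiver, then sum 10^(L/10).
pump: 87 − 20·log₁₀(7.8/1.6) = 87 − 13.76 = 73.24 dB SPL.
refrigeration condenser: 79 − 20·log₁₀(8.9/1.6) = 79 − 14.91 = 64.09 dB SPL.
Σ 10^(L/10) = 2.366e+07 → L_total = 10·log₁₀(2.366e+07) = 73.74 dB SPL.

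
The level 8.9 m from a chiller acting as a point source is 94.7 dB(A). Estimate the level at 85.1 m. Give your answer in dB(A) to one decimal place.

75.1 dB(A)

Spherical spreading from a point source gives a 20·log₁₀(r₂/r₁) drop.
L₂ = 94.7 − 20·log₁₀(85.1/8.9) = 94.7 − 19.611 = 75.09 dB(A).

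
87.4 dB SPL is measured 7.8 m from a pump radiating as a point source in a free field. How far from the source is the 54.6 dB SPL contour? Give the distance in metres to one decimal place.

Point-source spreading drops the level by 20·log₁₀(r₂/r₁); inverting, r₂/r₁ = 10^(ΔL/20).
r₂ = 7.8·10^((87.4−54.6)/20) = 7.8·10^(32.8/20) = 340.48 m.

340.5 m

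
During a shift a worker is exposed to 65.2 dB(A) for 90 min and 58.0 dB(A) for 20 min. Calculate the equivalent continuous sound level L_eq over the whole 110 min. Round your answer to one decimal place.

L_eq = 10·log₁₀[(1/T)·Σ tᵢ·10^(Lᵢ/10)] with T = 110 min.
Σ tᵢ·10^(Lᵢ/10) = 90·10^(65.2/10) + 20·10^(58.0/10) = 3.106e+08.
L_eq = 10·log₁₀(3.106e+08/110) = 64.51 dB(A).

64.5 dB(A)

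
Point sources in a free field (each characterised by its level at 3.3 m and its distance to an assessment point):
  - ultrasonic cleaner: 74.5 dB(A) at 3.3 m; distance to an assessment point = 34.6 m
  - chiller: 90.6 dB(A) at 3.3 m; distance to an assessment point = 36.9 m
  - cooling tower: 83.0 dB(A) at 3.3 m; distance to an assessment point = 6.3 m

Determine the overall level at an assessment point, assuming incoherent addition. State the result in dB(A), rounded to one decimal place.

Propagate each source to the receiver with L = L_ref − 20·log₁₀(r/r_ref), then add intensities.
ultrasonic cleaner: 74.5 − 20·log₁₀(34.6/3.3) = 74.5 − 20.41 = 54.09 dB(A).
chiller: 90.6 − 20·log₁₀(36.9/3.3) = 90.6 − 20.97 = 69.63 dB(A).
cooling tower: 83.0 − 20·log₁₀(6.3/3.3) = 83.0 − 5.62 = 77.38 dB(A).
Σ 10^(L/10) = 6.418e+07 → L_total = 10·log₁₀(6.418e+07) = 78.07 dB(A).

78.1 dB(A)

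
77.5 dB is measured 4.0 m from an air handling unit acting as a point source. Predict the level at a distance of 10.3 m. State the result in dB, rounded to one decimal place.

69.3 dB

Spherical spreading from a point source gives a 20·log₁₀(r₂/r₁) drop.
L₂ = 77.5 − 20·log₁₀(10.3/4.0) = 77.5 − 8.216 = 69.28 dB.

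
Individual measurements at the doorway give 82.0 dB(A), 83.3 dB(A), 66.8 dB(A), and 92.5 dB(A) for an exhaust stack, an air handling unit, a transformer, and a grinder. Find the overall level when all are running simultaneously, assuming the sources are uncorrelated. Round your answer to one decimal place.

93.3 dB(A)

For uncorrelated sources the intensities add, so convert each level to linear form, sum, and take 10·log₁₀ of the total.
Σ 10^(L/10) = 10^(82.0/10) + 10^(83.3/10) + 10^(66.8/10) + 10^(92.5/10) = 2.155e+09.
L_total = 10·log₁₀(2.155e+09) = 93.34 dB(A).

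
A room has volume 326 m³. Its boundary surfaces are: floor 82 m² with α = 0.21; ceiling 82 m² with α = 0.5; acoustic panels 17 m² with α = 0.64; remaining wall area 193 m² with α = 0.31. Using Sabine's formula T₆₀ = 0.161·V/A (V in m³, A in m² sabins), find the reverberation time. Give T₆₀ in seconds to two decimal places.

Total absorption A = 82·0.21 + 82·0.5 + 17·0.64 + 193·0.31 = 128.93 m² sabins.
T₆₀ = 0.161·V/A = 0.161·326/128.93 = 0.407 s.

0.41 s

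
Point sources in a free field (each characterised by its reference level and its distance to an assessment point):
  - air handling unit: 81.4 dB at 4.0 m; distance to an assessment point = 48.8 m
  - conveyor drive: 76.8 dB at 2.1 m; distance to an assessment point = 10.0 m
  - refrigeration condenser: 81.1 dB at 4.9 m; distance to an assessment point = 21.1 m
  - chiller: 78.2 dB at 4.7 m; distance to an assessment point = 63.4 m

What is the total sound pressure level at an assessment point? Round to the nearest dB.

First find each source's level at the receiver (point-source: −20·log₁₀(r/r_ref)), then combine on an intensity basis.
air handling unit: 81.4 − 20·log₁₀(48.8/4.0) = 81.4 − 21.73 = 59.67 dB.
conveyor drive: 76.8 − 20·log₁₀(10.0/2.1) = 76.8 − 13.56 = 63.24 dB.
refrigeration condenser: 81.1 − 20·log₁₀(21.1/4.9) = 81.1 − 12.68 = 68.42 dB.
chiller: 78.2 − 20·log₁₀(63.4/4.7) = 78.2 − 22.60 = 55.60 dB.
Σ 10^(L/10) = 1.035e+07 → L_total = 10·log₁₀(1.035e+07) = 70.15 dB.

70 dB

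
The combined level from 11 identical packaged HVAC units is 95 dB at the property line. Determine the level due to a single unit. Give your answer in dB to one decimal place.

For N identical incoherent sources L_total = L₁ + 10·log₁₀ N, so L₁ = 95 − 10·log₁₀(11) = 95 − 10.414.

84.6 dB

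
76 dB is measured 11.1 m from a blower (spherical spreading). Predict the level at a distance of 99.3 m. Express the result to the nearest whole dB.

57 dB

For a point source, L₂ = L₁ − 20·log₁₀(r₂/r₁).
L₂ = 76 − 20·log₁₀(99.3/11.1) = 76 − 19.033 = 56.97 dB.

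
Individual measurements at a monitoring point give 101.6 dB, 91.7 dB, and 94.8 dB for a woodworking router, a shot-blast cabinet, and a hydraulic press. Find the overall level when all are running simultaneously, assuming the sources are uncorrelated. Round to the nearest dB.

103 dB

Incoherent sources combine by intensity addition: L_total = 10·log₁₀(Σ 10^(L_i/10)).
Σ 10^(L/10) = 10^(101.6/10) + 10^(91.7/10) + 10^(94.8/10) = 1.895e+10.
L_total = 10·log₁₀(1.895e+10) = 102.78 dB.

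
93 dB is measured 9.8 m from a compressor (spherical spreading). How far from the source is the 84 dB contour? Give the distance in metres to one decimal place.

27.6 m

For a point source L₁ − L₂ = 20·log₁₀(r₂/r₁), so r₂ = r₁·10^((L₁−L₂)/20).
r₂ = 9.8·10^((93−84)/20) = 9.8·10^(9.0/20) = 27.62 m.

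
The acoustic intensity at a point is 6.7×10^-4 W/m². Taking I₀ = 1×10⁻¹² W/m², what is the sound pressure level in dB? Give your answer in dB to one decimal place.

Dividing by I₀ shifts the exponent by 12: I/I₀ = 6.7×10^8.
L = 10·(0.8261 + 8) = 88.26 dB.

88.3 dB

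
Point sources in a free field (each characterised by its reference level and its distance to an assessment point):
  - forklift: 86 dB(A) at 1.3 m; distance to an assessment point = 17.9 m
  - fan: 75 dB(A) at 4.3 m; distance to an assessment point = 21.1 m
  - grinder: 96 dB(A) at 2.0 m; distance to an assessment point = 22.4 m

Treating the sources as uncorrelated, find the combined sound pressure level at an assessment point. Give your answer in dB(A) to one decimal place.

75.5 dB(A)

Apply inverse-square spreading to bring every level to the receiver, then sum 10^(L/10).
forklift: 86 − 20·log₁₀(17.9/1.3) = 86 − 22.78 = 63.22 dB(A).
fan: 75 − 20·log₁₀(21.1/4.3) = 75 − 13.82 = 61.18 dB(A).
grinder: 96 − 20·log₁₀(22.4/2.0) = 96 − 20.98 = 75.02 dB(A).
Σ 10^(L/10) = 3.515e+07 → L_total = 10·log₁₀(3.515e+07) = 75.46 dB(A).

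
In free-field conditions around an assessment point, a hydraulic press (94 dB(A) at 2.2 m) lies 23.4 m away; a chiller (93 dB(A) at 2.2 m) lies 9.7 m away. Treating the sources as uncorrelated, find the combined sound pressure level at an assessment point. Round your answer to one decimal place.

81.0 dB(A)

Apply inverse-square spreading to bring every level to the receiver, then sum 10^(L/10).
hydraulic press: 94 − 20·log₁₀(23.4/2.2) = 94 − 20.54 = 73.46 dB(A).
chiller: 93 − 20·log₁₀(9.7/2.2) = 93 − 12.89 = 80.11 dB(A).
Σ 10^(L/10) = 1.248e+08 → L_total = 10·log₁₀(1.248e+08) = 80.96 dB(A).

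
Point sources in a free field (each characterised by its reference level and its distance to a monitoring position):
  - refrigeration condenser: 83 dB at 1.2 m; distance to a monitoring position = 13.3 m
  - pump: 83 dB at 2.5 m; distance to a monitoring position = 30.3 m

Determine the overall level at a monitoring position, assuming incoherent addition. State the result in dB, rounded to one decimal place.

64.7 dB

Propagate each source to the receiver with L = L_ref − 20·log₁₀(r/r_ref), then add intensities.
refrigeration condenser: 83 − 20·log₁₀(13.3/1.2) = 83 − 20.89 = 62.11 dB.
pump: 83 − 20·log₁₀(30.3/2.5) = 83 − 21.67 = 61.33 dB.
Σ 10^(L/10) = 2.983e+06 → L_total = 10·log₁₀(2.983e+06) = 64.75 dB.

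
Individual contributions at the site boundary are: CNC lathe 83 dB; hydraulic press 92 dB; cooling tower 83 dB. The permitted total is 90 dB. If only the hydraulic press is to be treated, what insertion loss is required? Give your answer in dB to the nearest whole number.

The untreated sources together contribute 10^(83/10) + 10^(83/10) = 3.991e+08, i.e. 86.01 dB.
The limit corresponds to 10^(90/10) = 1.000e+09; subtracting the fixed part leaves 6.009e+08 for the hydraulic press, i.e. 87.79 dB.
So the hydraulic press must be reduced from 92 to 87.79 dB: IL = 4.21 dB.

4 dB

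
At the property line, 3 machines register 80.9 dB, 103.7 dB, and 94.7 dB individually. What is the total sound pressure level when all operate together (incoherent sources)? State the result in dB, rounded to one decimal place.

For uncorrelated sources the intensities add, so convert each level to linear form, sum, and take 10·log₁₀ of the total.
Σ 10^(L/10) = 10^(80.9/10) + 10^(103.7/10) + 10^(94.7/10) = 2.652e+10.
L_total = 10·log₁₀(2.652e+10) = 104.24 dB.

104.2 dB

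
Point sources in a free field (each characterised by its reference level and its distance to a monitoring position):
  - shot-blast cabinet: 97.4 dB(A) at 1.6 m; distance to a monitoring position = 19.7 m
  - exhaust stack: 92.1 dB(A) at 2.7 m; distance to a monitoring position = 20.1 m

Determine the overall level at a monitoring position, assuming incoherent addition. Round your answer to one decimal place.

Apply inverse-square spreading to bring every level to the receiver, then sum 10^(L/10).
shot-blast cabinet: 97.4 − 20·log₁₀(19.7/1.6) = 97.4 − 21.81 = 75.59 dB(A).
exhaust stack: 92.1 − 20·log₁₀(20.1/2.7) = 92.1 − 17.44 = 74.66 dB(A).
Σ 10^(L/10) = 6.551e+07 → L_total = 10·log₁₀(6.551e+07) = 78.16 dB(A).

78.2 dB(A)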